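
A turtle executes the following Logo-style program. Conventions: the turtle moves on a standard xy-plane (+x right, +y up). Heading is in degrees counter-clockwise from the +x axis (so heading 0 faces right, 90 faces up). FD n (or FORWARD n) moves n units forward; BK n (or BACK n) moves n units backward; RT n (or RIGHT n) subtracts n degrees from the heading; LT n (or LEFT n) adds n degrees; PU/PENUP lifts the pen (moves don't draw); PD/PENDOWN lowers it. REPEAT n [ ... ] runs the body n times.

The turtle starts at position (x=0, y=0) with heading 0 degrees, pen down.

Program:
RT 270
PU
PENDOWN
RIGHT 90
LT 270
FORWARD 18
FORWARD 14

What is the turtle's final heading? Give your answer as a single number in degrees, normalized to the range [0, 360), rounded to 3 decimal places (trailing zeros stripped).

Executing turtle program step by step:
Start: pos=(0,0), heading=0, pen down
RT 270: heading 0 -> 90
PU: pen up
PD: pen down
RT 90: heading 90 -> 0
LT 270: heading 0 -> 270
FD 18: (0,0) -> (0,-18) [heading=270, draw]
FD 14: (0,-18) -> (0,-32) [heading=270, draw]
Final: pos=(0,-32), heading=270, 2 segment(s) drawn

Answer: 270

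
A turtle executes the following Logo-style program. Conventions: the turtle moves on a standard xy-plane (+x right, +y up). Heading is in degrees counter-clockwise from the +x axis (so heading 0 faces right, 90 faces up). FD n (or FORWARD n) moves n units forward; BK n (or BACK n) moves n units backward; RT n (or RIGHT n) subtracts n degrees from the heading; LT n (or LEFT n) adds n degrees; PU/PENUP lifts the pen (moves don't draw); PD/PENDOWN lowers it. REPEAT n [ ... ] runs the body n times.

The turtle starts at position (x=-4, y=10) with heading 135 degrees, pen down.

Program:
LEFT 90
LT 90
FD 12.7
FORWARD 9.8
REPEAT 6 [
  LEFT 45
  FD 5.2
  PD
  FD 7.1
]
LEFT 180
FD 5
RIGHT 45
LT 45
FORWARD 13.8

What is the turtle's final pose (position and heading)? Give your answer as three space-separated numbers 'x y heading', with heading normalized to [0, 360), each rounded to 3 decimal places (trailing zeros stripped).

Executing turtle program step by step:
Start: pos=(-4,10), heading=135, pen down
LT 90: heading 135 -> 225
LT 90: heading 225 -> 315
FD 12.7: (-4,10) -> (4.98,1.02) [heading=315, draw]
FD 9.8: (4.98,1.02) -> (11.91,-5.91) [heading=315, draw]
REPEAT 6 [
  -- iteration 1/6 --
  LT 45: heading 315 -> 0
  FD 5.2: (11.91,-5.91) -> (17.11,-5.91) [heading=0, draw]
  PD: pen down
  FD 7.1: (17.11,-5.91) -> (24.21,-5.91) [heading=0, draw]
  -- iteration 2/6 --
  LT 45: heading 0 -> 45
  FD 5.2: (24.21,-5.91) -> (27.887,-2.233) [heading=45, draw]
  PD: pen down
  FD 7.1: (27.887,-2.233) -> (32.907,2.788) [heading=45, draw]
  -- iteration 3/6 --
  LT 45: heading 45 -> 90
  FD 5.2: (32.907,2.788) -> (32.907,7.988) [heading=90, draw]
  PD: pen down
  FD 7.1: (32.907,7.988) -> (32.907,15.088) [heading=90, draw]
  -- iteration 4/6 --
  LT 45: heading 90 -> 135
  FD 5.2: (32.907,15.088) -> (29.23,18.764) [heading=135, draw]
  PD: pen down
  FD 7.1: (29.23,18.764) -> (24.21,23.785) [heading=135, draw]
  -- iteration 5/6 --
  LT 45: heading 135 -> 180
  FD 5.2: (24.21,23.785) -> (19.01,23.785) [heading=180, draw]
  PD: pen down
  FD 7.1: (19.01,23.785) -> (11.91,23.785) [heading=180, draw]
  -- iteration 6/6 --
  LT 45: heading 180 -> 225
  FD 5.2: (11.91,23.785) -> (8.233,20.108) [heading=225, draw]
  PD: pen down
  FD 7.1: (8.233,20.108) -> (3.212,15.088) [heading=225, draw]
]
LT 180: heading 225 -> 45
FD 5: (3.212,15.088) -> (6.748,18.623) [heading=45, draw]
RT 45: heading 45 -> 0
LT 45: heading 0 -> 45
FD 13.8: (6.748,18.623) -> (16.506,28.381) [heading=45, draw]
Final: pos=(16.506,28.381), heading=45, 16 segment(s) drawn

Answer: 16.506 28.381 45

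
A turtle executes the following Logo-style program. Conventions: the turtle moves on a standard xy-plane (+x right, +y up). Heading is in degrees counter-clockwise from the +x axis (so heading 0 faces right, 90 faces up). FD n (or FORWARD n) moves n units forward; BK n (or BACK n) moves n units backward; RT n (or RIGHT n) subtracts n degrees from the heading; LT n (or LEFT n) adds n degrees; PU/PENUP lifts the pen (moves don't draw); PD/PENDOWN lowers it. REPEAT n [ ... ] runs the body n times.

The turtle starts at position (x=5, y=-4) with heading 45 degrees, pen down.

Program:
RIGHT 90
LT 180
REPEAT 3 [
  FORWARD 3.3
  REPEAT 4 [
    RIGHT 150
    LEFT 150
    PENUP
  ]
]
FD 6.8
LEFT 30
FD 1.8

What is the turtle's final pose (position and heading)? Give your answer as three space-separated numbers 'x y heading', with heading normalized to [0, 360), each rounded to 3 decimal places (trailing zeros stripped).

Answer: -8.547 8.275 165

Derivation:
Executing turtle program step by step:
Start: pos=(5,-4), heading=45, pen down
RT 90: heading 45 -> 315
LT 180: heading 315 -> 135
REPEAT 3 [
  -- iteration 1/3 --
  FD 3.3: (5,-4) -> (2.667,-1.667) [heading=135, draw]
  REPEAT 4 [
    -- iteration 1/4 --
    RT 150: heading 135 -> 345
    LT 150: heading 345 -> 135
    PU: pen up
    -- iteration 2/4 --
    RT 150: heading 135 -> 345
    LT 150: heading 345 -> 135
    PU: pen up
    -- iteration 3/4 --
    RT 150: heading 135 -> 345
    LT 150: heading 345 -> 135
    PU: pen up
    -- iteration 4/4 --
    RT 150: heading 135 -> 345
    LT 150: heading 345 -> 135
    PU: pen up
  ]
  -- iteration 2/3 --
  FD 3.3: (2.667,-1.667) -> (0.333,0.667) [heading=135, move]
  REPEAT 4 [
    -- iteration 1/4 --
    RT 150: heading 135 -> 345
    LT 150: heading 345 -> 135
    PU: pen up
    -- iteration 2/4 --
    RT 150: heading 135 -> 345
    LT 150: heading 345 -> 135
    PU: pen up
    -- iteration 3/4 --
    RT 150: heading 135 -> 345
    LT 150: heading 345 -> 135
    PU: pen up
    -- iteration 4/4 --
    RT 150: heading 135 -> 345
    LT 150: heading 345 -> 135
    PU: pen up
  ]
  -- iteration 3/3 --
  FD 3.3: (0.333,0.667) -> (-2,3) [heading=135, move]
  REPEAT 4 [
    -- iteration 1/4 --
    RT 150: heading 135 -> 345
    LT 150: heading 345 -> 135
    PU: pen up
    -- iteration 2/4 --
    RT 150: heading 135 -> 345
    LT 150: heading 345 -> 135
    PU: pen up
    -- iteration 3/4 --
    RT 150: heading 135 -> 345
    LT 150: heading 345 -> 135
    PU: pen up
    -- iteration 4/4 --
    RT 150: heading 135 -> 345
    LT 150: heading 345 -> 135
    PU: pen up
  ]
]
FD 6.8: (-2,3) -> (-6.809,7.809) [heading=135, move]
LT 30: heading 135 -> 165
FD 1.8: (-6.809,7.809) -> (-8.547,8.275) [heading=165, move]
Final: pos=(-8.547,8.275), heading=165, 1 segment(s) drawn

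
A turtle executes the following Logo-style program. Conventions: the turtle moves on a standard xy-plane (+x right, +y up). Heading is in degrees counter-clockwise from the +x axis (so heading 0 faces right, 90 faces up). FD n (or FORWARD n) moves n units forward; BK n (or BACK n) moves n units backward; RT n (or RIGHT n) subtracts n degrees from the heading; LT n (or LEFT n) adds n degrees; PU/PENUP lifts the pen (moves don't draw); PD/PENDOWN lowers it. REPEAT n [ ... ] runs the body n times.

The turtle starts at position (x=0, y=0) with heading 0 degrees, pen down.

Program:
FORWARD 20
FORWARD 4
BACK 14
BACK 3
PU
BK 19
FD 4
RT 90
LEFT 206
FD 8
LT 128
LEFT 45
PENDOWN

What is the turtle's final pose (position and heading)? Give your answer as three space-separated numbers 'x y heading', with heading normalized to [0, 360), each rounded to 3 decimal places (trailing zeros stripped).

Executing turtle program step by step:
Start: pos=(0,0), heading=0, pen down
FD 20: (0,0) -> (20,0) [heading=0, draw]
FD 4: (20,0) -> (24,0) [heading=0, draw]
BK 14: (24,0) -> (10,0) [heading=0, draw]
BK 3: (10,0) -> (7,0) [heading=0, draw]
PU: pen up
BK 19: (7,0) -> (-12,0) [heading=0, move]
FD 4: (-12,0) -> (-8,0) [heading=0, move]
RT 90: heading 0 -> 270
LT 206: heading 270 -> 116
FD 8: (-8,0) -> (-11.507,7.19) [heading=116, move]
LT 128: heading 116 -> 244
LT 45: heading 244 -> 289
PD: pen down
Final: pos=(-11.507,7.19), heading=289, 4 segment(s) drawn

Answer: -11.507 7.19 289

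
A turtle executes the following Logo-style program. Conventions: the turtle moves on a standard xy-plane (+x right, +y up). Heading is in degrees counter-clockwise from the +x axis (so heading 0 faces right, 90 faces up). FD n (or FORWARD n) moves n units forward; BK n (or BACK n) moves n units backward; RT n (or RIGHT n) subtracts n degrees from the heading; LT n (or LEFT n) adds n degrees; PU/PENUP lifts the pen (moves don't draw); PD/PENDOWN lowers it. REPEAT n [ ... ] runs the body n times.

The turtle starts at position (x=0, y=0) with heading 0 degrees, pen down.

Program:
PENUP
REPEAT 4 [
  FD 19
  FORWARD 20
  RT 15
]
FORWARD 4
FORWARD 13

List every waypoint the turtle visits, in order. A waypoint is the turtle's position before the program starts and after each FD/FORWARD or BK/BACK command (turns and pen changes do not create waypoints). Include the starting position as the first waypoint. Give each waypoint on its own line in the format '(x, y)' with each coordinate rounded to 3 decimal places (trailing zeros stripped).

Answer: (0, 0)
(19, 0)
(39, 0)
(57.353, -4.918)
(76.671, -10.094)
(93.126, -19.594)
(110.446, -29.594)
(123.881, -43.029)
(138.023, -57.171)
(140.023, -60.635)
(146.523, -71.894)

Derivation:
Executing turtle program step by step:
Start: pos=(0,0), heading=0, pen down
PU: pen up
REPEAT 4 [
  -- iteration 1/4 --
  FD 19: (0,0) -> (19,0) [heading=0, move]
  FD 20: (19,0) -> (39,0) [heading=0, move]
  RT 15: heading 0 -> 345
  -- iteration 2/4 --
  FD 19: (39,0) -> (57.353,-4.918) [heading=345, move]
  FD 20: (57.353,-4.918) -> (76.671,-10.094) [heading=345, move]
  RT 15: heading 345 -> 330
  -- iteration 3/4 --
  FD 19: (76.671,-10.094) -> (93.126,-19.594) [heading=330, move]
  FD 20: (93.126,-19.594) -> (110.446,-29.594) [heading=330, move]
  RT 15: heading 330 -> 315
  -- iteration 4/4 --
  FD 19: (110.446,-29.594) -> (123.881,-43.029) [heading=315, move]
  FD 20: (123.881,-43.029) -> (138.023,-57.171) [heading=315, move]
  RT 15: heading 315 -> 300
]
FD 4: (138.023,-57.171) -> (140.023,-60.635) [heading=300, move]
FD 13: (140.023,-60.635) -> (146.523,-71.894) [heading=300, move]
Final: pos=(146.523,-71.894), heading=300, 0 segment(s) drawn
Waypoints (11 total):
(0, 0)
(19, 0)
(39, 0)
(57.353, -4.918)
(76.671, -10.094)
(93.126, -19.594)
(110.446, -29.594)
(123.881, -43.029)
(138.023, -57.171)
(140.023, -60.635)
(146.523, -71.894)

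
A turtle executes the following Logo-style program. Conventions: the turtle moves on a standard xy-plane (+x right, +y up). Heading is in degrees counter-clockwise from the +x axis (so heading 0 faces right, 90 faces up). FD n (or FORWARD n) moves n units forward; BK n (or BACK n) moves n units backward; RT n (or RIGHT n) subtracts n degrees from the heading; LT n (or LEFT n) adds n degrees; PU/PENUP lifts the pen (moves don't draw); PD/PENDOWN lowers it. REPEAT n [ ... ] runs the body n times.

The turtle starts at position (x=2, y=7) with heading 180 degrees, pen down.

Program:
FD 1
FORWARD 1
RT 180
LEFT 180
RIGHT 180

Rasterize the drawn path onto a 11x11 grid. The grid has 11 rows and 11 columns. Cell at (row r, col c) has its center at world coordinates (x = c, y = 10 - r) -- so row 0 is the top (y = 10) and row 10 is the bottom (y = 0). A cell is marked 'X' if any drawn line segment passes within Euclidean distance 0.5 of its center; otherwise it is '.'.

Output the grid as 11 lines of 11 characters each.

Segment 0: (2,7) -> (1,7)
Segment 1: (1,7) -> (0,7)

Answer: ...........
...........
...........
XXX........
...........
...........
...........
...........
...........
...........
...........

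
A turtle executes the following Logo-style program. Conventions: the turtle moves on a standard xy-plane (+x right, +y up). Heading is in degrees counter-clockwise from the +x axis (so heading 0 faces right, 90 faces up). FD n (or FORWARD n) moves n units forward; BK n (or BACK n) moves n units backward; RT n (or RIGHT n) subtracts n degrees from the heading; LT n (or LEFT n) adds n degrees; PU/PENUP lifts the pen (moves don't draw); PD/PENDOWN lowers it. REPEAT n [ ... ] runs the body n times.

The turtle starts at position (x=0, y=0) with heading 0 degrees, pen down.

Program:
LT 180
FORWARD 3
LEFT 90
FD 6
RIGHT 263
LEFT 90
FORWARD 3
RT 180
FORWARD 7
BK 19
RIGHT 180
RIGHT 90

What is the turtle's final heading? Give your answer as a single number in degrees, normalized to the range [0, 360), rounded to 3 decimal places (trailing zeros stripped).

Answer: 7

Derivation:
Executing turtle program step by step:
Start: pos=(0,0), heading=0, pen down
LT 180: heading 0 -> 180
FD 3: (0,0) -> (-3,0) [heading=180, draw]
LT 90: heading 180 -> 270
FD 6: (-3,0) -> (-3,-6) [heading=270, draw]
RT 263: heading 270 -> 7
LT 90: heading 7 -> 97
FD 3: (-3,-6) -> (-3.366,-3.022) [heading=97, draw]
RT 180: heading 97 -> 277
FD 7: (-3.366,-3.022) -> (-2.513,-9.97) [heading=277, draw]
BK 19: (-2.513,-9.97) -> (-4.828,8.888) [heading=277, draw]
RT 180: heading 277 -> 97
RT 90: heading 97 -> 7
Final: pos=(-4.828,8.888), heading=7, 5 segment(s) drawn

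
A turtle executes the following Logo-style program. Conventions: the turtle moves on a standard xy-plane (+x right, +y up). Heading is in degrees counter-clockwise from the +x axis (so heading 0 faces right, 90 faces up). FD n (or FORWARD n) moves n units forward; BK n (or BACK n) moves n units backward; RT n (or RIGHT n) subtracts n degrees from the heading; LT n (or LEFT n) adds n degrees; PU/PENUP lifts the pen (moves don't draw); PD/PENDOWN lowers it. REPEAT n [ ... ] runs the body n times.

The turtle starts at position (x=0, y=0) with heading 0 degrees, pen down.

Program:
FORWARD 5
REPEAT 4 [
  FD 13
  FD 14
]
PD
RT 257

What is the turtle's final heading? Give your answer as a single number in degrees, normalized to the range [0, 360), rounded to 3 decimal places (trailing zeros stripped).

Answer: 103

Derivation:
Executing turtle program step by step:
Start: pos=(0,0), heading=0, pen down
FD 5: (0,0) -> (5,0) [heading=0, draw]
REPEAT 4 [
  -- iteration 1/4 --
  FD 13: (5,0) -> (18,0) [heading=0, draw]
  FD 14: (18,0) -> (32,0) [heading=0, draw]
  -- iteration 2/4 --
  FD 13: (32,0) -> (45,0) [heading=0, draw]
  FD 14: (45,0) -> (59,0) [heading=0, draw]
  -- iteration 3/4 --
  FD 13: (59,0) -> (72,0) [heading=0, draw]
  FD 14: (72,0) -> (86,0) [heading=0, draw]
  -- iteration 4/4 --
  FD 13: (86,0) -> (99,0) [heading=0, draw]
  FD 14: (99,0) -> (113,0) [heading=0, draw]
]
PD: pen down
RT 257: heading 0 -> 103
Final: pos=(113,0), heading=103, 9 segment(s) drawn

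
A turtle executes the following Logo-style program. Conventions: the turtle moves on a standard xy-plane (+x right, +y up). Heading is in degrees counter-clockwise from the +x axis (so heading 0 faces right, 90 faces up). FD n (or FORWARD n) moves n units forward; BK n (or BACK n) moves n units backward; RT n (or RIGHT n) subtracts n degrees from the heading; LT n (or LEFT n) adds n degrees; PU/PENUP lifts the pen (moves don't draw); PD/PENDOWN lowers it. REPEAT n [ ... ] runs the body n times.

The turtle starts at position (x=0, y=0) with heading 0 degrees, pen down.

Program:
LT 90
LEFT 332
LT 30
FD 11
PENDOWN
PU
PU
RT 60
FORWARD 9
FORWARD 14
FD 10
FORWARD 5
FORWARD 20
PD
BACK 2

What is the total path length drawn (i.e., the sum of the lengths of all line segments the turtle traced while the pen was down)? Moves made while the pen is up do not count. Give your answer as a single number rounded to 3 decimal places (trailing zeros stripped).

Executing turtle program step by step:
Start: pos=(0,0), heading=0, pen down
LT 90: heading 0 -> 90
LT 332: heading 90 -> 62
LT 30: heading 62 -> 92
FD 11: (0,0) -> (-0.384,10.993) [heading=92, draw]
PD: pen down
PU: pen up
PU: pen up
RT 60: heading 92 -> 32
FD 9: (-0.384,10.993) -> (7.249,15.763) [heading=32, move]
FD 14: (7.249,15.763) -> (19.121,23.181) [heading=32, move]
FD 10: (19.121,23.181) -> (27.602,28.481) [heading=32, move]
FD 5: (27.602,28.481) -> (31.842,31.13) [heading=32, move]
FD 20: (31.842,31.13) -> (48.803,41.729) [heading=32, move]
PD: pen down
BK 2: (48.803,41.729) -> (47.107,40.669) [heading=32, draw]
Final: pos=(47.107,40.669), heading=32, 2 segment(s) drawn

Segment lengths:
  seg 1: (0,0) -> (-0.384,10.993), length = 11
  seg 2: (48.803,41.729) -> (47.107,40.669), length = 2
Total = 13

Answer: 13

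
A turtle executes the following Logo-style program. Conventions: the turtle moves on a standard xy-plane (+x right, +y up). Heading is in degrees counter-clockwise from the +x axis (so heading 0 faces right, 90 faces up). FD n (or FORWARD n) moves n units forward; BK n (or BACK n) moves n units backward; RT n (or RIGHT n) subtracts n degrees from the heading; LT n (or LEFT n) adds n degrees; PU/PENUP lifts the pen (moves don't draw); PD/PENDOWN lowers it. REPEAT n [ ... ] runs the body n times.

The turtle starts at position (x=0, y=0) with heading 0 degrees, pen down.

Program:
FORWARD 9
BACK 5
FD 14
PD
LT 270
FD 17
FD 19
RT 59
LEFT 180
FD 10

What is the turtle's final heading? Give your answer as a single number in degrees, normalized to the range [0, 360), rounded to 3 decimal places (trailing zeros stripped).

Answer: 31

Derivation:
Executing turtle program step by step:
Start: pos=(0,0), heading=0, pen down
FD 9: (0,0) -> (9,0) [heading=0, draw]
BK 5: (9,0) -> (4,0) [heading=0, draw]
FD 14: (4,0) -> (18,0) [heading=0, draw]
PD: pen down
LT 270: heading 0 -> 270
FD 17: (18,0) -> (18,-17) [heading=270, draw]
FD 19: (18,-17) -> (18,-36) [heading=270, draw]
RT 59: heading 270 -> 211
LT 180: heading 211 -> 31
FD 10: (18,-36) -> (26.572,-30.85) [heading=31, draw]
Final: pos=(26.572,-30.85), heading=31, 6 segment(s) drawn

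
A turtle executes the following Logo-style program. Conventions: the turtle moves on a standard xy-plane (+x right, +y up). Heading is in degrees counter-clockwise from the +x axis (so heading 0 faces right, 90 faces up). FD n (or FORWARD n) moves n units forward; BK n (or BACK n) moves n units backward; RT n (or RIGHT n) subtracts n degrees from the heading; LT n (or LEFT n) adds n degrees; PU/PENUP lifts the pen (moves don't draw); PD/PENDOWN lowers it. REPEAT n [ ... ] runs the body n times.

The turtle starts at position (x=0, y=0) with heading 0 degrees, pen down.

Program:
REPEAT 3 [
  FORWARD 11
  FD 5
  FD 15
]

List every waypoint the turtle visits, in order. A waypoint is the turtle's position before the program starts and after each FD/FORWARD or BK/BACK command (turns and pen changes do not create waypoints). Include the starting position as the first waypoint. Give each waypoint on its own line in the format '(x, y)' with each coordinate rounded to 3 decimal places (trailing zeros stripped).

Answer: (0, 0)
(11, 0)
(16, 0)
(31, 0)
(42, 0)
(47, 0)
(62, 0)
(73, 0)
(78, 0)
(93, 0)

Derivation:
Executing turtle program step by step:
Start: pos=(0,0), heading=0, pen down
REPEAT 3 [
  -- iteration 1/3 --
  FD 11: (0,0) -> (11,0) [heading=0, draw]
  FD 5: (11,0) -> (16,0) [heading=0, draw]
  FD 15: (16,0) -> (31,0) [heading=0, draw]
  -- iteration 2/3 --
  FD 11: (31,0) -> (42,0) [heading=0, draw]
  FD 5: (42,0) -> (47,0) [heading=0, draw]
  FD 15: (47,0) -> (62,0) [heading=0, draw]
  -- iteration 3/3 --
  FD 11: (62,0) -> (73,0) [heading=0, draw]
  FD 5: (73,0) -> (78,0) [heading=0, draw]
  FD 15: (78,0) -> (93,0) [heading=0, draw]
]
Final: pos=(93,0), heading=0, 9 segment(s) drawn
Waypoints (10 total):
(0, 0)
(11, 0)
(16, 0)
(31, 0)
(42, 0)
(47, 0)
(62, 0)
(73, 0)
(78, 0)
(93, 0)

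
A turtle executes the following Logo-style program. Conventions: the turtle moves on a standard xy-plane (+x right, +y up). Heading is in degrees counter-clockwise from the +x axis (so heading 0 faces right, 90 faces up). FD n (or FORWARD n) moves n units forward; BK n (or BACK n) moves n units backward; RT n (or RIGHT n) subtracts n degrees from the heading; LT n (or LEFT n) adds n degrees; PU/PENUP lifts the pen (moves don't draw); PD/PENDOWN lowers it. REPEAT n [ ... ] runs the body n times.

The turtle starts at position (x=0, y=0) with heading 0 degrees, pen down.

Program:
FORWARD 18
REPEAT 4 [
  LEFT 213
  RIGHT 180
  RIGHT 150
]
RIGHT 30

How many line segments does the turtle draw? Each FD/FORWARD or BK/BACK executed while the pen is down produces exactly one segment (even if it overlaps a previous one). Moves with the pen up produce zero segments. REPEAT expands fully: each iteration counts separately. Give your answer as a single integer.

Answer: 1

Derivation:
Executing turtle program step by step:
Start: pos=(0,0), heading=0, pen down
FD 18: (0,0) -> (18,0) [heading=0, draw]
REPEAT 4 [
  -- iteration 1/4 --
  LT 213: heading 0 -> 213
  RT 180: heading 213 -> 33
  RT 150: heading 33 -> 243
  -- iteration 2/4 --
  LT 213: heading 243 -> 96
  RT 180: heading 96 -> 276
  RT 150: heading 276 -> 126
  -- iteration 3/4 --
  LT 213: heading 126 -> 339
  RT 180: heading 339 -> 159
  RT 150: heading 159 -> 9
  -- iteration 4/4 --
  LT 213: heading 9 -> 222
  RT 180: heading 222 -> 42
  RT 150: heading 42 -> 252
]
RT 30: heading 252 -> 222
Final: pos=(18,0), heading=222, 1 segment(s) drawn
Segments drawn: 1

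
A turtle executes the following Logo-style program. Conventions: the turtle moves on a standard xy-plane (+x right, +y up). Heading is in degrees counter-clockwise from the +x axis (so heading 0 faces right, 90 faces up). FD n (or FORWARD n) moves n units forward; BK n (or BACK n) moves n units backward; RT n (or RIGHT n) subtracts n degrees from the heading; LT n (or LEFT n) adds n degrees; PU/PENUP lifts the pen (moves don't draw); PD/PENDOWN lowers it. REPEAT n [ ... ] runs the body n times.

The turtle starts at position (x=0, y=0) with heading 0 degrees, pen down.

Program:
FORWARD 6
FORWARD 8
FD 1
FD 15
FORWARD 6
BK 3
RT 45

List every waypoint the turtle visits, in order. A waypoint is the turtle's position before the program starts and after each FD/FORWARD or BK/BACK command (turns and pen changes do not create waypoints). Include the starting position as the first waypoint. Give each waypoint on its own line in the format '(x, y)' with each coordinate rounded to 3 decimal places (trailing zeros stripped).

Answer: (0, 0)
(6, 0)
(14, 0)
(15, 0)
(30, 0)
(36, 0)
(33, 0)

Derivation:
Executing turtle program step by step:
Start: pos=(0,0), heading=0, pen down
FD 6: (0,0) -> (6,0) [heading=0, draw]
FD 8: (6,0) -> (14,0) [heading=0, draw]
FD 1: (14,0) -> (15,0) [heading=0, draw]
FD 15: (15,0) -> (30,0) [heading=0, draw]
FD 6: (30,0) -> (36,0) [heading=0, draw]
BK 3: (36,0) -> (33,0) [heading=0, draw]
RT 45: heading 0 -> 315
Final: pos=(33,0), heading=315, 6 segment(s) drawn
Waypoints (7 total):
(0, 0)
(6, 0)
(14, 0)
(15, 0)
(30, 0)
(36, 0)
(33, 0)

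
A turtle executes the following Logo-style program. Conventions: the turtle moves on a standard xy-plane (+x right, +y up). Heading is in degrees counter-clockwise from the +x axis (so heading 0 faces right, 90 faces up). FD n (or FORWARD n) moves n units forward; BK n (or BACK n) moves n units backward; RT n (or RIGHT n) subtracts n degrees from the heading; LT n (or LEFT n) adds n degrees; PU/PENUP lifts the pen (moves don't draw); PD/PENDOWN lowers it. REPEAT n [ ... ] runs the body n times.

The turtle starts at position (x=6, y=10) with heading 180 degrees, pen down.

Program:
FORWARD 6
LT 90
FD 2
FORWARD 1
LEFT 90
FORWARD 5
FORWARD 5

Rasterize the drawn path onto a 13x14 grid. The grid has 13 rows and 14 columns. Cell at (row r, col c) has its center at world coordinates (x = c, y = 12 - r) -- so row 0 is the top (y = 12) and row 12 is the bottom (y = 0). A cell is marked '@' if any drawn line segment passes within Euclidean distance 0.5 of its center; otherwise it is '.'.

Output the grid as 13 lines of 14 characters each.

Answer: ..............
..............
@@@@@@@.......
@.............
@.............
@@@@@@@@@@@...
..............
..............
..............
..............
..............
..............
..............

Derivation:
Segment 0: (6,10) -> (0,10)
Segment 1: (0,10) -> (-0,8)
Segment 2: (-0,8) -> (-0,7)
Segment 3: (-0,7) -> (5,7)
Segment 4: (5,7) -> (10,7)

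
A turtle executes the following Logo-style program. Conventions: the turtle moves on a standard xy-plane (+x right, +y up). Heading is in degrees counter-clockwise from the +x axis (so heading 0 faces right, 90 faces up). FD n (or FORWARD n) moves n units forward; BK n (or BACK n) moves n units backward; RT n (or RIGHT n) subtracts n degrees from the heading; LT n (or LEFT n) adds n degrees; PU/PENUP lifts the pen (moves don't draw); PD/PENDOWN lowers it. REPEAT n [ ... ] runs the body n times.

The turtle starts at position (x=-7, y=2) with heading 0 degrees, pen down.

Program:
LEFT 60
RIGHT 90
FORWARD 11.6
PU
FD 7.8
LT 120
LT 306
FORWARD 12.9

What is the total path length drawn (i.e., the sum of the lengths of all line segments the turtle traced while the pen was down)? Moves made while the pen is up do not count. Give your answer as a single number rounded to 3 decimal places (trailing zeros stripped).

Executing turtle program step by step:
Start: pos=(-7,2), heading=0, pen down
LT 60: heading 0 -> 60
RT 90: heading 60 -> 330
FD 11.6: (-7,2) -> (3.046,-3.8) [heading=330, draw]
PU: pen up
FD 7.8: (3.046,-3.8) -> (9.801,-7.7) [heading=330, move]
LT 120: heading 330 -> 90
LT 306: heading 90 -> 36
FD 12.9: (9.801,-7.7) -> (20.237,-0.118) [heading=36, move]
Final: pos=(20.237,-0.118), heading=36, 1 segment(s) drawn

Segment lengths:
  seg 1: (-7,2) -> (3.046,-3.8), length = 11.6
Total = 11.6

Answer: 11.6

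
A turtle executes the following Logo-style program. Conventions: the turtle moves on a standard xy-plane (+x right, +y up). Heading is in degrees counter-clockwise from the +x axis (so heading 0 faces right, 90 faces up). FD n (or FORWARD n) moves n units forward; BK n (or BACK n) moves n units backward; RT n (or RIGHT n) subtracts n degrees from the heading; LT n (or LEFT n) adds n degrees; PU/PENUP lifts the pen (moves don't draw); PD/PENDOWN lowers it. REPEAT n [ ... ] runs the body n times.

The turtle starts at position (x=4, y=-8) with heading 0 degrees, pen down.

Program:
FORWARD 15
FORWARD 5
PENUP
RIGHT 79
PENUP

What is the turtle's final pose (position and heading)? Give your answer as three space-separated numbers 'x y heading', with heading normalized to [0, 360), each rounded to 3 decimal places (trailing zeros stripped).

Executing turtle program step by step:
Start: pos=(4,-8), heading=0, pen down
FD 15: (4,-8) -> (19,-8) [heading=0, draw]
FD 5: (19,-8) -> (24,-8) [heading=0, draw]
PU: pen up
RT 79: heading 0 -> 281
PU: pen up
Final: pos=(24,-8), heading=281, 2 segment(s) drawn

Answer: 24 -8 281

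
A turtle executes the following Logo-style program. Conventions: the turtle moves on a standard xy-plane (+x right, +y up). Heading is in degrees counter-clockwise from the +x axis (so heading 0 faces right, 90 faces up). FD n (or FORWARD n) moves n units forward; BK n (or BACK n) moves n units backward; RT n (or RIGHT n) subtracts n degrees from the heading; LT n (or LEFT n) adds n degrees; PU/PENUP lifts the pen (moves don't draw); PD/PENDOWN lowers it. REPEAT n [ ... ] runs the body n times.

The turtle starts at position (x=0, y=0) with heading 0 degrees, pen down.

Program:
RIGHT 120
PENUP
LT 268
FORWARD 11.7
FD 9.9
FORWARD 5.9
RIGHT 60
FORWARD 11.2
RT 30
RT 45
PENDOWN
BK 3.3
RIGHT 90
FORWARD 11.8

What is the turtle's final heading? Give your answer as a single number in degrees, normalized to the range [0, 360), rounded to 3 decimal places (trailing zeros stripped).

Answer: 283

Derivation:
Executing turtle program step by step:
Start: pos=(0,0), heading=0, pen down
RT 120: heading 0 -> 240
PU: pen up
LT 268: heading 240 -> 148
FD 11.7: (0,0) -> (-9.922,6.2) [heading=148, move]
FD 9.9: (-9.922,6.2) -> (-18.318,11.446) [heading=148, move]
FD 5.9: (-18.318,11.446) -> (-23.321,14.573) [heading=148, move]
RT 60: heading 148 -> 88
FD 11.2: (-23.321,14.573) -> (-22.93,25.766) [heading=88, move]
RT 30: heading 88 -> 58
RT 45: heading 58 -> 13
PD: pen down
BK 3.3: (-22.93,25.766) -> (-26.146,25.024) [heading=13, draw]
RT 90: heading 13 -> 283
FD 11.8: (-26.146,25.024) -> (-23.491,13.526) [heading=283, draw]
Final: pos=(-23.491,13.526), heading=283, 2 segment(s) drawn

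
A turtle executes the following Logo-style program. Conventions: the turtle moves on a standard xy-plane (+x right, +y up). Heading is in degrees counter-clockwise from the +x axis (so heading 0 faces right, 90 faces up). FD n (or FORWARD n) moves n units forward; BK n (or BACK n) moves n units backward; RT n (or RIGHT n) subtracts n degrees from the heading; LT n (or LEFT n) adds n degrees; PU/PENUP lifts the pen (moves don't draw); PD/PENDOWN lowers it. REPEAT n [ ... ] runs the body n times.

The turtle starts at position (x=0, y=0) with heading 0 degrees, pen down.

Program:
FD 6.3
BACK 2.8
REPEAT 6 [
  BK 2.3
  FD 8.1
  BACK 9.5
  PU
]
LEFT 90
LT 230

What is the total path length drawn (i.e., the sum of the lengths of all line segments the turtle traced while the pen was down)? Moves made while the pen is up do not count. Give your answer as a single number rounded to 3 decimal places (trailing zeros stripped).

Answer: 29

Derivation:
Executing turtle program step by step:
Start: pos=(0,0), heading=0, pen down
FD 6.3: (0,0) -> (6.3,0) [heading=0, draw]
BK 2.8: (6.3,0) -> (3.5,0) [heading=0, draw]
REPEAT 6 [
  -- iteration 1/6 --
  BK 2.3: (3.5,0) -> (1.2,0) [heading=0, draw]
  FD 8.1: (1.2,0) -> (9.3,0) [heading=0, draw]
  BK 9.5: (9.3,0) -> (-0.2,0) [heading=0, draw]
  PU: pen up
  -- iteration 2/6 --
  BK 2.3: (-0.2,0) -> (-2.5,0) [heading=0, move]
  FD 8.1: (-2.5,0) -> (5.6,0) [heading=0, move]
  BK 9.5: (5.6,0) -> (-3.9,0) [heading=0, move]
  PU: pen up
  -- iteration 3/6 --
  BK 2.3: (-3.9,0) -> (-6.2,0) [heading=0, move]
  FD 8.1: (-6.2,0) -> (1.9,0) [heading=0, move]
  BK 9.5: (1.9,0) -> (-7.6,0) [heading=0, move]
  PU: pen up
  -- iteration 4/6 --
  BK 2.3: (-7.6,0) -> (-9.9,0) [heading=0, move]
  FD 8.1: (-9.9,0) -> (-1.8,0) [heading=0, move]
  BK 9.5: (-1.8,0) -> (-11.3,0) [heading=0, move]
  PU: pen up
  -- iteration 5/6 --
  BK 2.3: (-11.3,0) -> (-13.6,0) [heading=0, move]
  FD 8.1: (-13.6,0) -> (-5.5,0) [heading=0, move]
  BK 9.5: (-5.5,0) -> (-15,0) [heading=0, move]
  PU: pen up
  -- iteration 6/6 --
  BK 2.3: (-15,0) -> (-17.3,0) [heading=0, move]
  FD 8.1: (-17.3,0) -> (-9.2,0) [heading=0, move]
  BK 9.5: (-9.2,0) -> (-18.7,0) [heading=0, move]
  PU: pen up
]
LT 90: heading 0 -> 90
LT 230: heading 90 -> 320
Final: pos=(-18.7,0), heading=320, 5 segment(s) drawn

Segment lengths:
  seg 1: (0,0) -> (6.3,0), length = 6.3
  seg 2: (6.3,0) -> (3.5,0), length = 2.8
  seg 3: (3.5,0) -> (1.2,0), length = 2.3
  seg 4: (1.2,0) -> (9.3,0), length = 8.1
  seg 5: (9.3,0) -> (-0.2,0), length = 9.5
Total = 29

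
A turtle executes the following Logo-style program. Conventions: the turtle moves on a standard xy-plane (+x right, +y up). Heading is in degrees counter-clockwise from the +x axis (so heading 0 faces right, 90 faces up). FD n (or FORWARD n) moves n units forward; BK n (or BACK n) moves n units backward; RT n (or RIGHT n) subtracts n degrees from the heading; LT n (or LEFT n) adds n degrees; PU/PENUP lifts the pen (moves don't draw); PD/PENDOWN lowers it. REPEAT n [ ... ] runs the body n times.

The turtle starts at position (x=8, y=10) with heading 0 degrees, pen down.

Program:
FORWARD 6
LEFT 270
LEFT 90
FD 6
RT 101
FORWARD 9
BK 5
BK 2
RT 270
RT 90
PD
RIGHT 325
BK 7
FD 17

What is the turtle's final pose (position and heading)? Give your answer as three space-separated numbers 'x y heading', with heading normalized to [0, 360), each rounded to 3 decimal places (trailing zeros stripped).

Executing turtle program step by step:
Start: pos=(8,10), heading=0, pen down
FD 6: (8,10) -> (14,10) [heading=0, draw]
LT 270: heading 0 -> 270
LT 90: heading 270 -> 0
FD 6: (14,10) -> (20,10) [heading=0, draw]
RT 101: heading 0 -> 259
FD 9: (20,10) -> (18.283,1.165) [heading=259, draw]
BK 5: (18.283,1.165) -> (19.237,6.073) [heading=259, draw]
BK 2: (19.237,6.073) -> (19.618,8.037) [heading=259, draw]
RT 270: heading 259 -> 349
RT 90: heading 349 -> 259
PD: pen down
RT 325: heading 259 -> 294
BK 7: (19.618,8.037) -> (16.771,14.432) [heading=294, draw]
FD 17: (16.771,14.432) -> (23.686,-1.099) [heading=294, draw]
Final: pos=(23.686,-1.099), heading=294, 7 segment(s) drawn

Answer: 23.686 -1.099 294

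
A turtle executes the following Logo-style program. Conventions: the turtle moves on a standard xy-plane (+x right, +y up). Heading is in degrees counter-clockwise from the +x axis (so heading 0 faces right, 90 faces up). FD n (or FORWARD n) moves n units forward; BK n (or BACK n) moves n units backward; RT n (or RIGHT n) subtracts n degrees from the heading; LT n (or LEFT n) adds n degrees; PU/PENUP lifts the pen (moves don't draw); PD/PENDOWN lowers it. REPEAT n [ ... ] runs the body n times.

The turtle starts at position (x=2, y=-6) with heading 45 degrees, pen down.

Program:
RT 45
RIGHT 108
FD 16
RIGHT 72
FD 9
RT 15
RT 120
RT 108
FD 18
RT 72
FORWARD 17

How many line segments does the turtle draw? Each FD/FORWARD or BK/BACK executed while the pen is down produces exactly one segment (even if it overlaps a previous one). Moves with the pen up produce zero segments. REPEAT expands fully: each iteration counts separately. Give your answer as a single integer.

Executing turtle program step by step:
Start: pos=(2,-6), heading=45, pen down
RT 45: heading 45 -> 0
RT 108: heading 0 -> 252
FD 16: (2,-6) -> (-2.944,-21.217) [heading=252, draw]
RT 72: heading 252 -> 180
FD 9: (-2.944,-21.217) -> (-11.944,-21.217) [heading=180, draw]
RT 15: heading 180 -> 165
RT 120: heading 165 -> 45
RT 108: heading 45 -> 297
FD 18: (-11.944,-21.217) -> (-3.772,-37.255) [heading=297, draw]
RT 72: heading 297 -> 225
FD 17: (-3.772,-37.255) -> (-15.793,-49.276) [heading=225, draw]
Final: pos=(-15.793,-49.276), heading=225, 4 segment(s) drawn
Segments drawn: 4

Answer: 4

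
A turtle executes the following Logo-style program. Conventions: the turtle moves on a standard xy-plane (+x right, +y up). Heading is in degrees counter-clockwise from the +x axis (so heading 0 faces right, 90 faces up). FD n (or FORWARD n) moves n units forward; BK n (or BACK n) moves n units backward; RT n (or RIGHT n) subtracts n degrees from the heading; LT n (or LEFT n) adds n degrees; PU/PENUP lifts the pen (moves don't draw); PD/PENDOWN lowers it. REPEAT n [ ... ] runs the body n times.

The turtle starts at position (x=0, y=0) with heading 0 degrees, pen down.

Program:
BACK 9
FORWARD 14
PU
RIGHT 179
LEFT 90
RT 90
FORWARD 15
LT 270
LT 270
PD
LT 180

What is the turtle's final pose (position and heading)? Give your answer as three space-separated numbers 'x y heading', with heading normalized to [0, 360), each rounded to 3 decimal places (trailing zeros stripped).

Answer: -9.998 -0.262 181

Derivation:
Executing turtle program step by step:
Start: pos=(0,0), heading=0, pen down
BK 9: (0,0) -> (-9,0) [heading=0, draw]
FD 14: (-9,0) -> (5,0) [heading=0, draw]
PU: pen up
RT 179: heading 0 -> 181
LT 90: heading 181 -> 271
RT 90: heading 271 -> 181
FD 15: (5,0) -> (-9.998,-0.262) [heading=181, move]
LT 270: heading 181 -> 91
LT 270: heading 91 -> 1
PD: pen down
LT 180: heading 1 -> 181
Final: pos=(-9.998,-0.262), heading=181, 2 segment(s) drawn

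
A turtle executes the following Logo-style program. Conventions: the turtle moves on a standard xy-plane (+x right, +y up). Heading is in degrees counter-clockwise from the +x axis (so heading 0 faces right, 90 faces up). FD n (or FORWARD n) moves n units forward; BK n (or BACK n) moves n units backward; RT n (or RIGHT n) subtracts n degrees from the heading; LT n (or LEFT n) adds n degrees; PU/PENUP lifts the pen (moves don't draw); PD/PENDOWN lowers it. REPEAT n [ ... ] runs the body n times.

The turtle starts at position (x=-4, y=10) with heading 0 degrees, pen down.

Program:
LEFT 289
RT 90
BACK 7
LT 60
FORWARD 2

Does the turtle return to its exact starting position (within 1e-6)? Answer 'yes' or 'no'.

Executing turtle program step by step:
Start: pos=(-4,10), heading=0, pen down
LT 289: heading 0 -> 289
RT 90: heading 289 -> 199
BK 7: (-4,10) -> (2.619,12.279) [heading=199, draw]
LT 60: heading 199 -> 259
FD 2: (2.619,12.279) -> (2.237,10.316) [heading=259, draw]
Final: pos=(2.237,10.316), heading=259, 2 segment(s) drawn

Start position: (-4, 10)
Final position: (2.237, 10.316)
Distance = 6.245; >= 1e-6 -> NOT closed

Answer: no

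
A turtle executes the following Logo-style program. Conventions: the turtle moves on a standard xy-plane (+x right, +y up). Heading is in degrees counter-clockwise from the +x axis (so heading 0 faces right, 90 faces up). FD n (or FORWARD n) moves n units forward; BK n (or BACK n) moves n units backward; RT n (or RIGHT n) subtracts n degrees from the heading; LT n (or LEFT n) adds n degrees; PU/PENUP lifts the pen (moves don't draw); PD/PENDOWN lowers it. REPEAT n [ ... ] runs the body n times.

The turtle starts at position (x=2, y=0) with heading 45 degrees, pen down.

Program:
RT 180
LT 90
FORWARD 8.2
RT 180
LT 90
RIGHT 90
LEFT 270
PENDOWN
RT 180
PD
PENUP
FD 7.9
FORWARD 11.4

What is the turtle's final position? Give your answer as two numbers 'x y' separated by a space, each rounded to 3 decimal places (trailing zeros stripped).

Answer: -5.849 -19.445

Derivation:
Executing turtle program step by step:
Start: pos=(2,0), heading=45, pen down
RT 180: heading 45 -> 225
LT 90: heading 225 -> 315
FD 8.2: (2,0) -> (7.798,-5.798) [heading=315, draw]
RT 180: heading 315 -> 135
LT 90: heading 135 -> 225
RT 90: heading 225 -> 135
LT 270: heading 135 -> 45
PD: pen down
RT 180: heading 45 -> 225
PD: pen down
PU: pen up
FD 7.9: (7.798,-5.798) -> (2.212,-11.384) [heading=225, move]
FD 11.4: (2.212,-11.384) -> (-5.849,-19.445) [heading=225, move]
Final: pos=(-5.849,-19.445), heading=225, 1 segment(s) drawn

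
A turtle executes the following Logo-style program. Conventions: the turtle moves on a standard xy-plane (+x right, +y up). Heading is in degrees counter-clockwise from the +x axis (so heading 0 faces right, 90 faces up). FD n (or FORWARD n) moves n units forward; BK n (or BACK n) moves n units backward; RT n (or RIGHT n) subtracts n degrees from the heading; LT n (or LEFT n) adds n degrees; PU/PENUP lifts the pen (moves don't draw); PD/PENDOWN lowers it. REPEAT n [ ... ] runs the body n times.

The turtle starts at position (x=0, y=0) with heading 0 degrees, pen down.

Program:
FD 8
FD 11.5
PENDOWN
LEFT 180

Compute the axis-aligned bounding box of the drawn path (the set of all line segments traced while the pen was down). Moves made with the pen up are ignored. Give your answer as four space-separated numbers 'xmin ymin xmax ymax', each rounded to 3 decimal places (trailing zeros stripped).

Answer: 0 0 19.5 0

Derivation:
Executing turtle program step by step:
Start: pos=(0,0), heading=0, pen down
FD 8: (0,0) -> (8,0) [heading=0, draw]
FD 11.5: (8,0) -> (19.5,0) [heading=0, draw]
PD: pen down
LT 180: heading 0 -> 180
Final: pos=(19.5,0), heading=180, 2 segment(s) drawn

Segment endpoints: x in {0, 8, 19.5}, y in {0}
xmin=0, ymin=0, xmax=19.5, ymax=0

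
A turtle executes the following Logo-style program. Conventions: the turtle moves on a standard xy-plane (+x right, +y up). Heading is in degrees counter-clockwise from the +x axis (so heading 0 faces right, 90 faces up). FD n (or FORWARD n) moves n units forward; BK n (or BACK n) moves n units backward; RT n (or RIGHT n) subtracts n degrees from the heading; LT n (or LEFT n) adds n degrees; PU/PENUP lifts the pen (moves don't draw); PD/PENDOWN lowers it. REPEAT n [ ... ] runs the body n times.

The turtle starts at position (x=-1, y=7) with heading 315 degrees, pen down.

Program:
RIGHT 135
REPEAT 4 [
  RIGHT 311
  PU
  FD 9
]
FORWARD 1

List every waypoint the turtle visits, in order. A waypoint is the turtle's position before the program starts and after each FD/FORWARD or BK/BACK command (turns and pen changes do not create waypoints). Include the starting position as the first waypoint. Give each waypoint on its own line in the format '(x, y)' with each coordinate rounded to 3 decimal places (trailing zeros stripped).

Answer: (-1, 7)
(-6.905, 0.208)
(-5.652, -8.705)
(1.896, -13.607)
(10.547, -11.126)
(11.509, -10.85)

Derivation:
Executing turtle program step by step:
Start: pos=(-1,7), heading=315, pen down
RT 135: heading 315 -> 180
REPEAT 4 [
  -- iteration 1/4 --
  RT 311: heading 180 -> 229
  PU: pen up
  FD 9: (-1,7) -> (-6.905,0.208) [heading=229, move]
  -- iteration 2/4 --
  RT 311: heading 229 -> 278
  PU: pen up
  FD 9: (-6.905,0.208) -> (-5.652,-8.705) [heading=278, move]
  -- iteration 3/4 --
  RT 311: heading 278 -> 327
  PU: pen up
  FD 9: (-5.652,-8.705) -> (1.896,-13.607) [heading=327, move]
  -- iteration 4/4 --
  RT 311: heading 327 -> 16
  PU: pen up
  FD 9: (1.896,-13.607) -> (10.547,-11.126) [heading=16, move]
]
FD 1: (10.547,-11.126) -> (11.509,-10.85) [heading=16, move]
Final: pos=(11.509,-10.85), heading=16, 0 segment(s) drawn
Waypoints (6 total):
(-1, 7)
(-6.905, 0.208)
(-5.652, -8.705)
(1.896, -13.607)
(10.547, -11.126)
(11.509, -10.85)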